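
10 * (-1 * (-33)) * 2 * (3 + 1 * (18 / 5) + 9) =10296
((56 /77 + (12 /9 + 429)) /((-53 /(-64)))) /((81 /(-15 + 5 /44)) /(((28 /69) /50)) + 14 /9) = -156531900 /201144911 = -0.78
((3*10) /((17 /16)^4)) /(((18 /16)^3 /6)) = 671088640 /6765201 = 99.20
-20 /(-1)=20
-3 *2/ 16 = -3/ 8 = -0.38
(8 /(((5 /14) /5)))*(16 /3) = 1792 /3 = 597.33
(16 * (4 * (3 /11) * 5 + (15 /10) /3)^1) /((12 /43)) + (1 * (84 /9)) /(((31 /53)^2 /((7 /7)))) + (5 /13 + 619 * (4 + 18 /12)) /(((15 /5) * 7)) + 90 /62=1024034841 /1923922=532.26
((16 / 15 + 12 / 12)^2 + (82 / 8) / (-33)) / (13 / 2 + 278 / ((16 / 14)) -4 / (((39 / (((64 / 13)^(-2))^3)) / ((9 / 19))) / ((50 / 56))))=89589530281115648 / 5649528186283293675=0.02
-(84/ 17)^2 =-7056/ 289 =-24.42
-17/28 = -0.61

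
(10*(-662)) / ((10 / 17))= -11254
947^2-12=896797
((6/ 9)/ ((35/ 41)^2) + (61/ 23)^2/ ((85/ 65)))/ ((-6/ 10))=-208005241/ 19829565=-10.49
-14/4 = -7/2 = -3.50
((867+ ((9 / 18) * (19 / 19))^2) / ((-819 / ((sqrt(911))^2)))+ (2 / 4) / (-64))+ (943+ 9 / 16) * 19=16963.01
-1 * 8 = -8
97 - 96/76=1819/19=95.74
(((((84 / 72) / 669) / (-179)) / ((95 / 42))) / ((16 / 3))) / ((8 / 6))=-147 / 242695360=-0.00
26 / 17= 1.53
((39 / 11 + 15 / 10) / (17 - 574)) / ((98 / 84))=-333 / 42889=-0.01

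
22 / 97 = 0.23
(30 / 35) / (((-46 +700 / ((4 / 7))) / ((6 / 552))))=1 / 126546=0.00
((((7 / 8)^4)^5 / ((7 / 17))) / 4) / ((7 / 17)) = 470611529796119761 / 4611686018427387904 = 0.10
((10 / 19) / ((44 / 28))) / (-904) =-35 / 94468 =-0.00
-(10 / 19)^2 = -100 / 361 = -0.28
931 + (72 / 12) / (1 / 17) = 1033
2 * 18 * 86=3096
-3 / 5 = -0.60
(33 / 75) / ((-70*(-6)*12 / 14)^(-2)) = 57024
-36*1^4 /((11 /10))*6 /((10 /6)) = -1296 /11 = -117.82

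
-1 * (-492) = 492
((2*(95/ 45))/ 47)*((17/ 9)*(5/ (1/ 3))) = 3230/ 1269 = 2.55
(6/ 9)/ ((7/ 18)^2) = 216/ 49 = 4.41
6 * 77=462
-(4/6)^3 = -8/27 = -0.30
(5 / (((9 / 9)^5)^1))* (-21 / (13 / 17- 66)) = 1785 / 1109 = 1.61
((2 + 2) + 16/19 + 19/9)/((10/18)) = 1189/95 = 12.52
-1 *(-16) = 16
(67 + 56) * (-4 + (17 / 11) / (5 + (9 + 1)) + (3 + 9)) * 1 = 54817 / 55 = 996.67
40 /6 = 20 /3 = 6.67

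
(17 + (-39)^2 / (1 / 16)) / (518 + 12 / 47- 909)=-1144591 / 18365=-62.32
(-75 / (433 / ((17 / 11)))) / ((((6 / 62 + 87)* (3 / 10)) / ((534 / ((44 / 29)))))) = -6800935 / 1886148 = -3.61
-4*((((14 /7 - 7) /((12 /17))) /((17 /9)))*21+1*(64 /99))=30929 /99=312.41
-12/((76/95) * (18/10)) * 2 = -50/3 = -16.67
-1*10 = -10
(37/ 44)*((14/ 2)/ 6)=259/ 264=0.98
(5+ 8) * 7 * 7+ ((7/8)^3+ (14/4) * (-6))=315735/512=616.67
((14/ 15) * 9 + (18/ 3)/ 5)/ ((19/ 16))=768/ 95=8.08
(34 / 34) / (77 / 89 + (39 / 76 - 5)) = -6764 / 24497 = -0.28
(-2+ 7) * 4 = 20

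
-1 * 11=-11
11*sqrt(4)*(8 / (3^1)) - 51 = 7.67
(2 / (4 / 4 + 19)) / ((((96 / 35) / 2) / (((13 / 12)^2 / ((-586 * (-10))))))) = 1183 / 81008640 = 0.00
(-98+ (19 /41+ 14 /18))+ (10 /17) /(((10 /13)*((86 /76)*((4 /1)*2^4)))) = -835096825 /8631648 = -96.75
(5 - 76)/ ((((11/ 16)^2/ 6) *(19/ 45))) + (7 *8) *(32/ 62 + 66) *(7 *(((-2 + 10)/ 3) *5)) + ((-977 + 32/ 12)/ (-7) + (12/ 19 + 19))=172454785410/ 498883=345681.82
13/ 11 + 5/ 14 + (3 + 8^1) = 1931/ 154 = 12.54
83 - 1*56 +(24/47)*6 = 1413/47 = 30.06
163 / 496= 0.33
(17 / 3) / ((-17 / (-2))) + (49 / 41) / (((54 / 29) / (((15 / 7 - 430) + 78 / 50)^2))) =80699608108 / 691875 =116639.00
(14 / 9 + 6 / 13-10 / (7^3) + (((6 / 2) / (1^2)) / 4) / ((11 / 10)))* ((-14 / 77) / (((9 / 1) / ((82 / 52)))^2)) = -3962253161 / 265886977356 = -0.01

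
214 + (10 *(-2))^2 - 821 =-207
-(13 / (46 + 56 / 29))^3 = -53582633 / 2685619000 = -0.02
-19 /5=-3.80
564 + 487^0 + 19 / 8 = 4539 / 8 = 567.38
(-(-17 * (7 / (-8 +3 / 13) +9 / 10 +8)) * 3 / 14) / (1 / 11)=4532319 / 14140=320.53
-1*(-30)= 30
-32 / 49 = -0.65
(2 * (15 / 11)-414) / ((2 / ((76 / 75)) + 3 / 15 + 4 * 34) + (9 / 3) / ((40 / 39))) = -229216 / 78639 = -2.91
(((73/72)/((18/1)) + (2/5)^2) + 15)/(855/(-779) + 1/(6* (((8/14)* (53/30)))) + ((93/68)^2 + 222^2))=309608172973/1002805699811625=0.00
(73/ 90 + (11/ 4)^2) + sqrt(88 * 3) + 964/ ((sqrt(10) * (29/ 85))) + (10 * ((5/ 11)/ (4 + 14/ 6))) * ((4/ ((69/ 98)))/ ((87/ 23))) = 41245769/ 4363920 + 2 * sqrt(66) + 8194 * sqrt(10)/ 29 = 919.21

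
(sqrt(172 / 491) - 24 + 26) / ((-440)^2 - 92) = sqrt(21113) / 47506214 + 1 / 96754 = 0.00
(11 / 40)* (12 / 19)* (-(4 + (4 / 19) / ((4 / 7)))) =-2739 / 3610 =-0.76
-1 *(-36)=36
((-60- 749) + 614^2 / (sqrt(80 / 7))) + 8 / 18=-7277 / 9 + 94249 * sqrt(35) / 5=110708.37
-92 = -92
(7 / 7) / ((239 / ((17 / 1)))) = 17 / 239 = 0.07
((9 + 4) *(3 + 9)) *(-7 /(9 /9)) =-1092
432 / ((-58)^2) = 108 / 841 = 0.13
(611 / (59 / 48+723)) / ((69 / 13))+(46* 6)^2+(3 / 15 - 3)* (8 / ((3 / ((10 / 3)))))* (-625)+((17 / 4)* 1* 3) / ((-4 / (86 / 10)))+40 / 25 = 91705.90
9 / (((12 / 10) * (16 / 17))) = 255 / 32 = 7.97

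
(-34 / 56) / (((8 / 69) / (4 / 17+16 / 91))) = -10971 / 5096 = -2.15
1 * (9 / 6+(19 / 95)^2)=77 / 50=1.54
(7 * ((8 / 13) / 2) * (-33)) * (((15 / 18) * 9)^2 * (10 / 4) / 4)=-259875 / 104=-2498.80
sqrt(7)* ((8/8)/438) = sqrt(7)/438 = 0.01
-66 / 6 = -11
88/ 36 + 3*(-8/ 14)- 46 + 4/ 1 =-2600/ 63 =-41.27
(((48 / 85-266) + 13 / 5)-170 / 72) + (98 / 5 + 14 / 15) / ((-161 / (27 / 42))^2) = -147244240183 / 555227820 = -265.20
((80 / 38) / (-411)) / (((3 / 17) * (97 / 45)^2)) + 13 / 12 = 316555151 / 293899524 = 1.08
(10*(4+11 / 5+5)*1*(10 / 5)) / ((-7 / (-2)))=64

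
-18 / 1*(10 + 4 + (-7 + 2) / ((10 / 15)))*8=-936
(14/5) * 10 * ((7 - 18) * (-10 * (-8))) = -24640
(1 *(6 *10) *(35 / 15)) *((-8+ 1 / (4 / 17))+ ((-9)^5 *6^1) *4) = -198405165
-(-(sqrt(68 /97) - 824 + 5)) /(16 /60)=-12285 /4 + 15 * sqrt(1649) /194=-3068.11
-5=-5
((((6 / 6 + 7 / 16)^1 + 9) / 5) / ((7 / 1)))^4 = 777796321 / 98344960000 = 0.01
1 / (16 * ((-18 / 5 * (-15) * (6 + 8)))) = 1 / 12096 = 0.00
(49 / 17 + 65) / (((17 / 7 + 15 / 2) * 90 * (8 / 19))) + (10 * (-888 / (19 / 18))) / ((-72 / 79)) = 9230.71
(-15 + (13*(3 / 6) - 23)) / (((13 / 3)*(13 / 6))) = -567 / 169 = -3.36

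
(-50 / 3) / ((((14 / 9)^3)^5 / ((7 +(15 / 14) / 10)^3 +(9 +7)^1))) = -8.27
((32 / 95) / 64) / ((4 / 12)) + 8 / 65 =343 / 2470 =0.14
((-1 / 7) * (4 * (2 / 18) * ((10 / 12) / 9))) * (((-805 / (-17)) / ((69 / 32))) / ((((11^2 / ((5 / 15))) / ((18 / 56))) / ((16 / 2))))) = -3200 / 3498957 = -0.00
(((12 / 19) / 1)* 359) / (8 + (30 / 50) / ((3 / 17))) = 7180 / 361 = 19.89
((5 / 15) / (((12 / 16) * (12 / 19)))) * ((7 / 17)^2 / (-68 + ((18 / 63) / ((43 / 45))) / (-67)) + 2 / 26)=7286528785 / 139118110794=0.05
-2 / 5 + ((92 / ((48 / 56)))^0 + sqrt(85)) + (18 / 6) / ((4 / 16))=sqrt(85) + 63 / 5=21.82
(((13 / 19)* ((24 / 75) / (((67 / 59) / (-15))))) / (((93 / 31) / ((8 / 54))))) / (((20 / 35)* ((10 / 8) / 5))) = -171808 / 171855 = -1.00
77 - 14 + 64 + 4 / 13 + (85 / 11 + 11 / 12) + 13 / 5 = 1188773 / 8580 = 138.55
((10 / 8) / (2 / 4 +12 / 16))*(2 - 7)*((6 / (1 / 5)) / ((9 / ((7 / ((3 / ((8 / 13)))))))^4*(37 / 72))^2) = -309495397036851200 / 1297938474334539530883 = -0.00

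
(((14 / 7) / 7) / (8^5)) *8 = 1 / 14336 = 0.00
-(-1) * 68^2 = 4624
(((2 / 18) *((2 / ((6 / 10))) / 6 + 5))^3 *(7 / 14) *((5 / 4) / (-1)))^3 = -476837158203125 / 150094635296999121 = -0.00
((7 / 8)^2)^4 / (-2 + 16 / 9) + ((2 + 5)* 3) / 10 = 92905491 / 167772160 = 0.55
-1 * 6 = -6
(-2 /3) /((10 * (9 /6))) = -2 /45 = -0.04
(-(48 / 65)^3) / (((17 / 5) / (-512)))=56623104 / 933725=60.64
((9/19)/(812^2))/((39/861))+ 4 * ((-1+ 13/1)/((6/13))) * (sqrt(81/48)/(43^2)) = 369/23265424+ 78 * sqrt(3)/1849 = 0.07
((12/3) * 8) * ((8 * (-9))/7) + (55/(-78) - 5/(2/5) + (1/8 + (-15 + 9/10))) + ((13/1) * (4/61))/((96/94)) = -78932619/222040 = -355.49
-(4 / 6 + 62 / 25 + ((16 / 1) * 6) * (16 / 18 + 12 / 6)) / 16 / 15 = -1753 / 1500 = -1.17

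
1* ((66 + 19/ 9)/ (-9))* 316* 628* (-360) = 4865944960/ 9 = 540660551.11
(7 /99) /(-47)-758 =-3526981 /4653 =-758.00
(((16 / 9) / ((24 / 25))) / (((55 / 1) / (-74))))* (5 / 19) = -3700 / 5643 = -0.66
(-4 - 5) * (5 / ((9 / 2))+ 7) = -73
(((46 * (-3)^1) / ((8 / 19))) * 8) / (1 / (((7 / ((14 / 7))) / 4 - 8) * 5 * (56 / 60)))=174363 / 2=87181.50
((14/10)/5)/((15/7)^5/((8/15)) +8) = 941192/311656825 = 0.00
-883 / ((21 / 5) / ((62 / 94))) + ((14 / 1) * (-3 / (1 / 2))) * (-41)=3262363 / 987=3305.33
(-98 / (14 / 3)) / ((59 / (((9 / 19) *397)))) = -75033 / 1121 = -66.93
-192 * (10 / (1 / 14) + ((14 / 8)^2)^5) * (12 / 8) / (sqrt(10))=-3863483001 * sqrt(10) / 327680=-37284.56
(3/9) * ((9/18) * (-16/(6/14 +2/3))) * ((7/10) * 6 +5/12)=-3878/345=-11.24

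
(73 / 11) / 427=73 / 4697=0.02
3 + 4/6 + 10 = 41/3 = 13.67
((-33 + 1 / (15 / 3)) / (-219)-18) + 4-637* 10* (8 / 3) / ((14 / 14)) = -18615566 / 1095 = -17000.52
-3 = -3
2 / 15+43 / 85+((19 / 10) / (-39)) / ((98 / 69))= 393037 / 649740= 0.60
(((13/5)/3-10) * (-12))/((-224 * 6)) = -137/1680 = -0.08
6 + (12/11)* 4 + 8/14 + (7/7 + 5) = 1304/77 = 16.94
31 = 31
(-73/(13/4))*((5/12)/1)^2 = -1825/468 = -3.90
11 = 11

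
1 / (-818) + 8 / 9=6535 / 7362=0.89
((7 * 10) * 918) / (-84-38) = -32130 / 61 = -526.72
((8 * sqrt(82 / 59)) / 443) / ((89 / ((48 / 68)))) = 96 * sqrt(4838) / 39545281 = 0.00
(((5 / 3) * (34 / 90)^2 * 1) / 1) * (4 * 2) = 2312 / 1215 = 1.90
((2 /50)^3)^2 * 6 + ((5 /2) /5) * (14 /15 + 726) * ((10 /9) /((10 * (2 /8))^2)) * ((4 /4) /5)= 12.92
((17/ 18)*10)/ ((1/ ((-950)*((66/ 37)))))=-1776500/ 111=-16004.50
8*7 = 56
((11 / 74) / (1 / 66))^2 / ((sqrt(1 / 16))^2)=1540.03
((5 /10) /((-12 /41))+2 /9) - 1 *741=-53459 /72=-742.49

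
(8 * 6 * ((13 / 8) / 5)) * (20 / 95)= 312 / 95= 3.28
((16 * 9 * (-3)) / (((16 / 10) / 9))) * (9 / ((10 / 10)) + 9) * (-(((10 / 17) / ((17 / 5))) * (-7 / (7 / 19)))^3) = -37501582500000 / 24137569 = -1553660.29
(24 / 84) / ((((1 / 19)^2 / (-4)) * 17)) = -2888 / 119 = -24.27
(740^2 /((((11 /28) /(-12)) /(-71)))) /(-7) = -1866220800 /11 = -169656436.36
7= 7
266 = 266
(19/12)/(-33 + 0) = -19/396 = -0.05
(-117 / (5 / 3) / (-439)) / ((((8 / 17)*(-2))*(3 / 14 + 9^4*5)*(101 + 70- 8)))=-13923 / 438189307480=-0.00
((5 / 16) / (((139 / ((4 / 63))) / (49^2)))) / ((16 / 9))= 1715 / 8896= 0.19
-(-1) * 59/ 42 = 59/ 42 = 1.40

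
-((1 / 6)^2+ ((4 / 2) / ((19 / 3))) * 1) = -235 / 684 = -0.34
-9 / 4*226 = -1017 / 2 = -508.50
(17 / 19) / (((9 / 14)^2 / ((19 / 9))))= 3332 / 729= 4.57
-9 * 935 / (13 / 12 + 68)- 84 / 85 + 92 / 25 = -119.12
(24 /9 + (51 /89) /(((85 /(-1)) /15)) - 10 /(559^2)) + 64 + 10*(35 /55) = 66931213463 /917756697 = 72.93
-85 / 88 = -0.97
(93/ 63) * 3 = 31/ 7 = 4.43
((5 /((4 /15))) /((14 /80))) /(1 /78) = 58500 /7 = 8357.14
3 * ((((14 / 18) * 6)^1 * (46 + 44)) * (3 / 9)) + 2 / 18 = 3781 / 9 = 420.11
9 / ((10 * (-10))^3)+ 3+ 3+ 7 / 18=57499919 / 9000000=6.39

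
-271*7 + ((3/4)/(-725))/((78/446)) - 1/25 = -71518631/37700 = -1897.05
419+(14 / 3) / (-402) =418.99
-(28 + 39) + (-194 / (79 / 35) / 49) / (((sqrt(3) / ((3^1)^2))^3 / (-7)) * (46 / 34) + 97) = -6942530262854422 / 103591895398351-15360435 * sqrt(3) / 103591895398351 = -67.02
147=147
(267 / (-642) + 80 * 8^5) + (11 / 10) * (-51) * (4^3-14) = 560387801 / 214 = 2618634.58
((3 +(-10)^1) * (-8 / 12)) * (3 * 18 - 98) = -616 / 3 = -205.33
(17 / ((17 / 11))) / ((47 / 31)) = 341 / 47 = 7.26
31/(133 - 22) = 0.28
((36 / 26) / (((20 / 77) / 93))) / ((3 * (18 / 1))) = 2387 / 260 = 9.18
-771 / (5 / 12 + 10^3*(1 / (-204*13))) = -19473.26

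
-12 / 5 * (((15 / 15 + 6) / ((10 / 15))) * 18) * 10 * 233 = -1056888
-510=-510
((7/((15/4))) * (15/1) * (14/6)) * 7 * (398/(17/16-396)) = -8736896/18957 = -460.88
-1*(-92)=92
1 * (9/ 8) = 9/ 8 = 1.12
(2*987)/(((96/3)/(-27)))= -1665.56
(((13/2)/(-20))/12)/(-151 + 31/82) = 533/2964240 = 0.00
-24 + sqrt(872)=-24 + 2 * sqrt(218)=5.53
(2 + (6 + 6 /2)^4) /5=6563 /5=1312.60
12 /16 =3 /4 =0.75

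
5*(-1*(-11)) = 55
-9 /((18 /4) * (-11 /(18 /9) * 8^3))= 0.00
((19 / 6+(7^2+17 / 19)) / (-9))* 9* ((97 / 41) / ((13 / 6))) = -586753 / 10127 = -57.94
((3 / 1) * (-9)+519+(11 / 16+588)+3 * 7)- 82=1019.69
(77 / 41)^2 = 5929 / 1681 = 3.53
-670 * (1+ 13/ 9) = -14740/ 9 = -1637.78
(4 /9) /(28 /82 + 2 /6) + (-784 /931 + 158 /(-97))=-831694 /458907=-1.81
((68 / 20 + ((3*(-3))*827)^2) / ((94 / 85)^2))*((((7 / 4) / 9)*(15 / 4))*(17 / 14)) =17010725877575 / 424128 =40107528.57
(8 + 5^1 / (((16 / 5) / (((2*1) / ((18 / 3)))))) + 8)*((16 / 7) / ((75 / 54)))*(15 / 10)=7137 / 175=40.78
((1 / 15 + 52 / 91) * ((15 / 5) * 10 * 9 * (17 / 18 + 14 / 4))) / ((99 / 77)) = 5360 / 9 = 595.56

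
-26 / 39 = -2 / 3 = -0.67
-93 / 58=-1.60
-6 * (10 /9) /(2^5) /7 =-5 /168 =-0.03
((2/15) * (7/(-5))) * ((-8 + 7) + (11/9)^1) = -28/675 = -0.04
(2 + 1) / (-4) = -3 / 4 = -0.75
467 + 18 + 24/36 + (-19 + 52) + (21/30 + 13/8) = 62519/120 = 520.99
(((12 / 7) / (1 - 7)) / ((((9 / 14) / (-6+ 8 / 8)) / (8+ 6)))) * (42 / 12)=108.89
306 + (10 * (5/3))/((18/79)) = 10237/27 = 379.15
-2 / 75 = -0.03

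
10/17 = 0.59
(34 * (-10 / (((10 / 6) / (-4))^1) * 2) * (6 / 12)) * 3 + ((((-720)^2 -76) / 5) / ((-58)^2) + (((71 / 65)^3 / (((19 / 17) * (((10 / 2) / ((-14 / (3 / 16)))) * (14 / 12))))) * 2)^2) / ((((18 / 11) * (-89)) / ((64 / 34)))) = 18988777922007239368957664 / 7794796539808184765625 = 2436.08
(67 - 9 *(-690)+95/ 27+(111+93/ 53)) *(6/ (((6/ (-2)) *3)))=-18297548/ 4293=-4262.18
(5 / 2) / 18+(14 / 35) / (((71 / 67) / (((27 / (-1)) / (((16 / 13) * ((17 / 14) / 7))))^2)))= 178374881203 / 29547360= 6036.91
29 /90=0.32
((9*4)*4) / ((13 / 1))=11.08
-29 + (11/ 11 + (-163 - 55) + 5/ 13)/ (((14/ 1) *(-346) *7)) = -3195125/ 110201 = -28.99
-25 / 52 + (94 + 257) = 18227 / 52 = 350.52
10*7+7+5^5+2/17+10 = 54606/17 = 3212.12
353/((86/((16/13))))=2824/559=5.05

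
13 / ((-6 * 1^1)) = -13 / 6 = -2.17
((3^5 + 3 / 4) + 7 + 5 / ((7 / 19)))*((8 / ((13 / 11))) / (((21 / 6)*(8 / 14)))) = 81411 / 91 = 894.63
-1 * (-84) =84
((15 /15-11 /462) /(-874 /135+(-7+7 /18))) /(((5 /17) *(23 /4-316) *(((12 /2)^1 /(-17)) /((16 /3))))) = -0.01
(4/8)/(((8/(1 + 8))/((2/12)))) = 3/32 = 0.09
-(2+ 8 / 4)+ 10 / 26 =-47 / 13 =-3.62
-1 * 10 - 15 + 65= 40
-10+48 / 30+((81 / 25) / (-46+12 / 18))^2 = -97044951 / 11560000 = -8.39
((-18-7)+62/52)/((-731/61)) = 37759/19006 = 1.99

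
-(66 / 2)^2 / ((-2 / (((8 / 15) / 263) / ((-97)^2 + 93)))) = 726 / 6247565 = 0.00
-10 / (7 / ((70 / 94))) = -50 / 47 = -1.06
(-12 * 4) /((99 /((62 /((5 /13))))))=-12896 /165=-78.16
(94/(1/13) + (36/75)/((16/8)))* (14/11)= 427784/275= 1555.58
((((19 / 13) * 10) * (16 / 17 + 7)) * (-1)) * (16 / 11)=-410400 / 2431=-168.82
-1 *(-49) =49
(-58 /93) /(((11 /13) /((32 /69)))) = -24128 /70587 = -0.34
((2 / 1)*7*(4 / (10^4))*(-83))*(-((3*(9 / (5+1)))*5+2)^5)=164118119669 / 40000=4102952.99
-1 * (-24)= 24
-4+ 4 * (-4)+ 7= -13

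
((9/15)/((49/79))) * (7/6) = 79/70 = 1.13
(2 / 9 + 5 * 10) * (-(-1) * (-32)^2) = 462848 / 9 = 51427.56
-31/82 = -0.38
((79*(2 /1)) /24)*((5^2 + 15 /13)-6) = 10349 /78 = 132.68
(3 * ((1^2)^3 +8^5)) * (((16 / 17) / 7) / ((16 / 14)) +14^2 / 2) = 163976076 / 17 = 9645651.53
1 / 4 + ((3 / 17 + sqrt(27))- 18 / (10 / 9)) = -5363 / 340 + 3*sqrt(3) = -10.58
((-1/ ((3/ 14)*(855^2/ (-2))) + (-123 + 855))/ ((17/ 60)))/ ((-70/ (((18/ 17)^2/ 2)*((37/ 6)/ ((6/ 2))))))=-118794488672/ 2793408975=-42.53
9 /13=0.69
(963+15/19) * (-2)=-1927.58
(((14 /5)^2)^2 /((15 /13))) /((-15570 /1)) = -249704 /72984375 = -0.00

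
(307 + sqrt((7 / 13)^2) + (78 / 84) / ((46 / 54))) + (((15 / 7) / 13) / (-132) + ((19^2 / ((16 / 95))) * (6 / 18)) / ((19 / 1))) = 346.23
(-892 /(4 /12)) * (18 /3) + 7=-16049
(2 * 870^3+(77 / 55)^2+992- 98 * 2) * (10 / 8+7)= 1086530608317 / 100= 10865306083.17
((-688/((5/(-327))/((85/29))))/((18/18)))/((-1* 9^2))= -1274864/783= -1628.18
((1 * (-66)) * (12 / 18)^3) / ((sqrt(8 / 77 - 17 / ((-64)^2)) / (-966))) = 3627008 * sqrt(2422343) / 94377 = 59813.63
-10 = -10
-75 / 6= -25 / 2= -12.50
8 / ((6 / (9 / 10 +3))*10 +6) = 52 / 139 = 0.37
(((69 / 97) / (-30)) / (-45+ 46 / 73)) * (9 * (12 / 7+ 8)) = 513774 / 10996405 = 0.05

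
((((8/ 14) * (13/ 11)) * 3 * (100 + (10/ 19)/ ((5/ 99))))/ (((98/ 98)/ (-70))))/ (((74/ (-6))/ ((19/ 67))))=360.07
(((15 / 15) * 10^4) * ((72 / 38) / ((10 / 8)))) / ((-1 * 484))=-31.32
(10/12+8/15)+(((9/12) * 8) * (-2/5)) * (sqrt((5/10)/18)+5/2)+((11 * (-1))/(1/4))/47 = -8417/1410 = -5.97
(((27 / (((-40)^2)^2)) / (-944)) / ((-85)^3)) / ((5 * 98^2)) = 27 / 71267396300800000000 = 0.00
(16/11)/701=0.00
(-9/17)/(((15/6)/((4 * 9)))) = -648/85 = -7.62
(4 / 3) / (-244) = -1 / 183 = -0.01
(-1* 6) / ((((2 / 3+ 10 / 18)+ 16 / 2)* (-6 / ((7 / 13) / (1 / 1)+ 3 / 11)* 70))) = 522 / 415415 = 0.00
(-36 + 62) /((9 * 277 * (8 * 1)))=13 /9972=0.00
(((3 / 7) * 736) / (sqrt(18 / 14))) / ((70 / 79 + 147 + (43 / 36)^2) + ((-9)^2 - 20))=75354624 * sqrt(7) / 150728641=1.32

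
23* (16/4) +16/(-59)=5412/59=91.73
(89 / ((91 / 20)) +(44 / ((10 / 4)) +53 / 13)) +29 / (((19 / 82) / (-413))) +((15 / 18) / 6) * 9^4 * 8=-44358.97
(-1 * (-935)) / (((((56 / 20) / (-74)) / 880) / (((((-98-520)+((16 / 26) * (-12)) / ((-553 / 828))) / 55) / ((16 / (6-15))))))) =-6792698152350 / 50323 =-134981979.46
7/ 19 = 0.37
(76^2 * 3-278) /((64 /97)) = 826925 /32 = 25841.41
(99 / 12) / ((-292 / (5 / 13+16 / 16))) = -297 / 7592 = -0.04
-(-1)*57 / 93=19 / 31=0.61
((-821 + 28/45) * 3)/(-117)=21.04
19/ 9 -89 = -782/ 9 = -86.89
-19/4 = -4.75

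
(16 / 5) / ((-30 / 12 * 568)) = -4 / 1775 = -0.00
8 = 8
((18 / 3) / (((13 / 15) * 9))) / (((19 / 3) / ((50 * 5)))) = 7500 / 247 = 30.36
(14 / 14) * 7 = 7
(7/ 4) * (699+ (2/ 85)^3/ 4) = 3004913639/ 2456500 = 1223.25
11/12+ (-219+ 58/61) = -158941/732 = -217.13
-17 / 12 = -1.42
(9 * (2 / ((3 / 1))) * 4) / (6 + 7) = 24 / 13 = 1.85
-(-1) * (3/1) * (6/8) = 9/4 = 2.25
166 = 166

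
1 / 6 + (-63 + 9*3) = -215 / 6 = -35.83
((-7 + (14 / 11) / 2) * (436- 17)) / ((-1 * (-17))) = -29330 / 187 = -156.84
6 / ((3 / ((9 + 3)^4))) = 41472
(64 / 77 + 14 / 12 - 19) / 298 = -7855 / 137676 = -0.06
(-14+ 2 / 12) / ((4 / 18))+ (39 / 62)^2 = -59442 / 961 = -61.85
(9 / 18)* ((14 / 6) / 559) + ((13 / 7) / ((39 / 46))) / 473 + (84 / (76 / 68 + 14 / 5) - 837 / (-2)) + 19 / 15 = 10540121419 / 23888865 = 441.21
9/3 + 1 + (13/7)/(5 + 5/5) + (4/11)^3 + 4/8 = 135775/27951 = 4.86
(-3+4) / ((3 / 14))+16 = 20.67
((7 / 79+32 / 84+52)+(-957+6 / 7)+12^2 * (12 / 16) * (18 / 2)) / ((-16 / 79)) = -56677 / 168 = -337.36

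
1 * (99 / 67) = 99 / 67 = 1.48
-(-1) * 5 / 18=5 / 18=0.28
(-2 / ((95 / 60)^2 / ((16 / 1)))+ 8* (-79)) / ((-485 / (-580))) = -27000160 / 35017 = -771.06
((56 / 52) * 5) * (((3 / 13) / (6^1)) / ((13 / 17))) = 595 / 2197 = 0.27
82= 82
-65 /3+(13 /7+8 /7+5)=-41 /3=-13.67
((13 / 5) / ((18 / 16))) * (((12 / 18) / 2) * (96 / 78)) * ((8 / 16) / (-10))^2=8 / 3375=0.00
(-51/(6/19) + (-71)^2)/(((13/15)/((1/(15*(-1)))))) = -9759/26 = -375.35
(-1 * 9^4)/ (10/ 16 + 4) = -1418.59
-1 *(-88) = 88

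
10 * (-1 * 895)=-8950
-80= -80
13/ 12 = 1.08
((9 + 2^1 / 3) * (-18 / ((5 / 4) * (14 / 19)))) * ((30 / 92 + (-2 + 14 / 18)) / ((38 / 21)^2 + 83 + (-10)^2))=8585682 / 9446905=0.91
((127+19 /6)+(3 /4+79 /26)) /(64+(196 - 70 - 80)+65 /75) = 104485 /86476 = 1.21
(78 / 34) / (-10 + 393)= 39 / 6511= 0.01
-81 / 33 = -27 / 11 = -2.45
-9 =-9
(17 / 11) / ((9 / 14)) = 238 / 99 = 2.40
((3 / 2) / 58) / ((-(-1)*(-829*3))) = -1 / 96164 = -0.00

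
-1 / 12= -0.08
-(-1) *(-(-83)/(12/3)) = 83/4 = 20.75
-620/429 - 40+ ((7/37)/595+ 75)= 45272704/1349205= 33.56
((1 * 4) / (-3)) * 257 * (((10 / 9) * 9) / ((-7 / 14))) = 20560 / 3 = 6853.33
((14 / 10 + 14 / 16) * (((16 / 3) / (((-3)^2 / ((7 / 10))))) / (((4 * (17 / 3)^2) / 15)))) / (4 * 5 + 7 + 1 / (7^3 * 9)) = 1966419 / 481763000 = 0.00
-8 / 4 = -2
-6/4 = -3/2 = -1.50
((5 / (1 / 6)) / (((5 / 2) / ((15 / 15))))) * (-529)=-6348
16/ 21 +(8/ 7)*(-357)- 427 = -834.24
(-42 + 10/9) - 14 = -494/9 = -54.89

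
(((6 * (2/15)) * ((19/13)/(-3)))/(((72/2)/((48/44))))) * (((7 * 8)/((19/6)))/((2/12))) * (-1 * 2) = 1792/715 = 2.51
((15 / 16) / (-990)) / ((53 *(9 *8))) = -1 / 4029696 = -0.00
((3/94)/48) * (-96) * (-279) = 837/47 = 17.81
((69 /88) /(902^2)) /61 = 69 /4367426272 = 0.00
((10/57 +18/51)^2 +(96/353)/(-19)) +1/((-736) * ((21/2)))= 226043273797/853823528208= 0.26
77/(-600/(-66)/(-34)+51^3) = 14399/24805687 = 0.00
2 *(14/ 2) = 14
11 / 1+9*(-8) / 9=3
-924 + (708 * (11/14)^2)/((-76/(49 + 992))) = -25736073/3724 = -6910.87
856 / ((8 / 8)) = 856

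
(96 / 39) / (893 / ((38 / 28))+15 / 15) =32 / 8567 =0.00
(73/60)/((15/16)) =292/225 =1.30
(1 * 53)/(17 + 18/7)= 371/137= 2.71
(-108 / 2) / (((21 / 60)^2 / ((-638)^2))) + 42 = -8792148342 / 49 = -179431598.82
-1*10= -10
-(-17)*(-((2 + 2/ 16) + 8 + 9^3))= -100521/ 8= -12565.12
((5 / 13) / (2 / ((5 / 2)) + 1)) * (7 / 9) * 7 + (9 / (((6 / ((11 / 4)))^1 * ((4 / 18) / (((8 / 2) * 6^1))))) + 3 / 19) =17879105 / 40014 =446.82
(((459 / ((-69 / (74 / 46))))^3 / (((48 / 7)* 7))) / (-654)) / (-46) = -20157513309 / 23752062318272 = -0.00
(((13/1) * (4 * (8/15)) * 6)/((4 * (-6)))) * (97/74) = -5044/555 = -9.09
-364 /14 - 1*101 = -127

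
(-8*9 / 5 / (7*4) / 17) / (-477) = 2 / 31535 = 0.00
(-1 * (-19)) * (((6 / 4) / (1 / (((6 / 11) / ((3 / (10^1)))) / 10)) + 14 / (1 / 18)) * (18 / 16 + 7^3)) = 145151925 / 88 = 1649453.69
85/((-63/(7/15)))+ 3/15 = -58/135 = -0.43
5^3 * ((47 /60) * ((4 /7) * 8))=9400 /21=447.62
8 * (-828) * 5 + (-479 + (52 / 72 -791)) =-619007 / 18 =-34389.28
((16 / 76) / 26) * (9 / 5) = 18 / 1235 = 0.01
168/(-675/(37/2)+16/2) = -3108/527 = -5.90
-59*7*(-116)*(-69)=-3305652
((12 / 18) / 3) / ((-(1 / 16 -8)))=32 / 1143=0.03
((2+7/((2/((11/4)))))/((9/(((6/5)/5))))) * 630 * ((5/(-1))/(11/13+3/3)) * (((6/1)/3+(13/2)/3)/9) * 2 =-70525/144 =-489.76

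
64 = 64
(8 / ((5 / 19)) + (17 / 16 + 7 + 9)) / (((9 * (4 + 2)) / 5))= 3797 / 864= 4.39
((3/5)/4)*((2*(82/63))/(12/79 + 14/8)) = 12956/63105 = 0.21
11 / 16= 0.69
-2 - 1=-3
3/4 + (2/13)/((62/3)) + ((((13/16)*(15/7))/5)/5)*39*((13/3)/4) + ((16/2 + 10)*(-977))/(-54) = 891977239/2708160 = 329.37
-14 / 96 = -7 / 48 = -0.15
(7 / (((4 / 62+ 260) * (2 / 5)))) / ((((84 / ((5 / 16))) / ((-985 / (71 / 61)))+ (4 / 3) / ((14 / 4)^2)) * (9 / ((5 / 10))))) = -15972095125 / 892030760832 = -0.02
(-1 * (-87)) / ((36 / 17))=493 / 12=41.08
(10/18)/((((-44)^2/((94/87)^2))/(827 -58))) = 8493605/32970564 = 0.26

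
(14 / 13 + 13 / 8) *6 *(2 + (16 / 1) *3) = 21075 / 26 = 810.58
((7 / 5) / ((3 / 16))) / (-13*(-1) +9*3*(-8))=-16 / 435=-0.04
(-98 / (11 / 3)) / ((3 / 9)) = -882 / 11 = -80.18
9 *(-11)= -99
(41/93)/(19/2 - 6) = 82/651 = 0.13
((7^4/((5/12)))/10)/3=4802/25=192.08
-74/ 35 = -2.11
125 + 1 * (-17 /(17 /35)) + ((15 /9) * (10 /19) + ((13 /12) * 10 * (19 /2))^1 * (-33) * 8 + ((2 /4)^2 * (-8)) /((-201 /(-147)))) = -103420756 /3819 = -27080.59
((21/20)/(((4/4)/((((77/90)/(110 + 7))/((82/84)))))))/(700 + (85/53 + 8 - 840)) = -199969/3315206700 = -0.00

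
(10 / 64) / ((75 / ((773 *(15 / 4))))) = 6.04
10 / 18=5 / 9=0.56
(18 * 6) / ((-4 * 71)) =-27 / 71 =-0.38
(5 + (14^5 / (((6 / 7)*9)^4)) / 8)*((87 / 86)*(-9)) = -1478490383 / 6770952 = -218.36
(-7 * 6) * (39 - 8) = -1302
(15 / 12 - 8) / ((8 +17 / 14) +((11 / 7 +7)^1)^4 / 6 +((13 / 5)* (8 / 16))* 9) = -108045 / 14734768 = -0.01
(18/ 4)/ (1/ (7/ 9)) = 7/ 2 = 3.50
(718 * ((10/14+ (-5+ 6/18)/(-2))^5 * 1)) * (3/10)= 385473314816/6806835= 56630.33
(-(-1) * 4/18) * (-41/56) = -41/252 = -0.16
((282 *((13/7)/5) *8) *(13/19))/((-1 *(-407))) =381264/270655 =1.41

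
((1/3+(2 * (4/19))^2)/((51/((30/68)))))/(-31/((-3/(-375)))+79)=-0.00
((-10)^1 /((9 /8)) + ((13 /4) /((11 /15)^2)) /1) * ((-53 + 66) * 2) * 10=-805675 /1089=-739.83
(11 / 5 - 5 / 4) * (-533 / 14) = -10127 / 280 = -36.17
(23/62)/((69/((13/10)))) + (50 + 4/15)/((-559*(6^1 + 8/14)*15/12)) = -36403/9197700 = -0.00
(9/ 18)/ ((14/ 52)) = 13/ 7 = 1.86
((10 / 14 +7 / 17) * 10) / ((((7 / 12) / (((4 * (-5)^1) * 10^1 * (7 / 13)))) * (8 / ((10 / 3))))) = -1340000 / 1547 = -866.19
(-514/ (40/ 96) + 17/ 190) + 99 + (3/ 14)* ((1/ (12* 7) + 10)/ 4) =-168916793/ 148960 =-1133.97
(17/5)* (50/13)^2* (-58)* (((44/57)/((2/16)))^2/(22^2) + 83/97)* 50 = -7259400350000/53260857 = -136298.98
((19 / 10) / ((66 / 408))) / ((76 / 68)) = 578 / 55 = 10.51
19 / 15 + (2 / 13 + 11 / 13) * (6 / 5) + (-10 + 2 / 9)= -329 / 45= -7.31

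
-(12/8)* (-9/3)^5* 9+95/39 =256069/78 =3282.94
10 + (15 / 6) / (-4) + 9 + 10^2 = 947 / 8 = 118.38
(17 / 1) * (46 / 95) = 782 / 95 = 8.23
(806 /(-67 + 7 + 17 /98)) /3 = -6076 /1353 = -4.49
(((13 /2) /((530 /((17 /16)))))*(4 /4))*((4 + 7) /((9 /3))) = 2431 /50880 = 0.05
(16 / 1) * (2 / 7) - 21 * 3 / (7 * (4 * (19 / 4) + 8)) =89 / 21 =4.24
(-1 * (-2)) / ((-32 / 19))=-19 / 16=-1.19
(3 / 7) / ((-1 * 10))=-3 / 70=-0.04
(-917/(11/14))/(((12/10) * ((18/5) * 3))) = -90.05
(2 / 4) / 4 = 0.12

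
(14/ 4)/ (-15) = -7/ 30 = -0.23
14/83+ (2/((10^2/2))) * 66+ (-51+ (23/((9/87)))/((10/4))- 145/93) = 39.18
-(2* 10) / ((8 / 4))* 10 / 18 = -50 / 9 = -5.56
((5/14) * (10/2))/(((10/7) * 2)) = 5/8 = 0.62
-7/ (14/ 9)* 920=-4140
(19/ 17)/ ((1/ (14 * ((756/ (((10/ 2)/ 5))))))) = 11829.18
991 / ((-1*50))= -991 / 50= -19.82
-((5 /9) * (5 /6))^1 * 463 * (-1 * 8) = 46300 /27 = 1714.81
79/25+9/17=1568/425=3.69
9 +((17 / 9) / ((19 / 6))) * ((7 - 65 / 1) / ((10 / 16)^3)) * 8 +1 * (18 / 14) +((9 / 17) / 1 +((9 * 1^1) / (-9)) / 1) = -952878128 / 847875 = -1123.84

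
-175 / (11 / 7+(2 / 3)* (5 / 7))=-3675 / 43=-85.47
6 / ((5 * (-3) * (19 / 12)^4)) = -41472 / 651605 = -0.06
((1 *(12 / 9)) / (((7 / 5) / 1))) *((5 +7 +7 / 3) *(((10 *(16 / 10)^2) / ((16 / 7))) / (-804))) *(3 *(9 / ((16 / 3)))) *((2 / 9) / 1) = -43 / 201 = -0.21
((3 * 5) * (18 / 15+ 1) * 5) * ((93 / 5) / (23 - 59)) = -341 / 4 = -85.25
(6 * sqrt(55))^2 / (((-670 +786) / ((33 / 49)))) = 16335 / 1421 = 11.50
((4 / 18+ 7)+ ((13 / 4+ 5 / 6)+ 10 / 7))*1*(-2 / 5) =-3209 / 630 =-5.09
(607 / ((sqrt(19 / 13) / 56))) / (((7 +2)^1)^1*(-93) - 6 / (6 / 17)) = -2428*sqrt(247) / 1159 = -32.92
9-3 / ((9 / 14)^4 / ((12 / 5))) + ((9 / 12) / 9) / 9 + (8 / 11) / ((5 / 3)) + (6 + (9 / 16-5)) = -19982933 / 641520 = -31.15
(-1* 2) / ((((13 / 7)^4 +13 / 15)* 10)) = -0.02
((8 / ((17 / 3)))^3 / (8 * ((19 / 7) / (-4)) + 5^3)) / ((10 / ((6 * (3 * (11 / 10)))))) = 177408 / 3807575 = 0.05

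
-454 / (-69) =454 / 69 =6.58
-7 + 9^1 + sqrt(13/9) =sqrt(13)/3 + 2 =3.20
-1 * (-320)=320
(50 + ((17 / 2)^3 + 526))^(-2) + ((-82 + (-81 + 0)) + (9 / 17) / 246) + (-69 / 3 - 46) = -29316482377389 / 126365320754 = -232.00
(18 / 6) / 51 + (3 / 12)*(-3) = -47 / 68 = -0.69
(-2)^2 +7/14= 9/2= 4.50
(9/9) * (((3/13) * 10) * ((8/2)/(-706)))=-60/4589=-0.01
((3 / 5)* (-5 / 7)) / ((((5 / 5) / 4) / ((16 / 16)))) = -12 / 7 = -1.71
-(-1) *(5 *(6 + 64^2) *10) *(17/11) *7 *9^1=219662100/11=19969281.82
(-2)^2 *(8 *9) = 288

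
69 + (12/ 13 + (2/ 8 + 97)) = 8693/ 52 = 167.17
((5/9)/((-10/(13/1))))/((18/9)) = -13/36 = -0.36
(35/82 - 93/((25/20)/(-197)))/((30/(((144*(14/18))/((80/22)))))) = 462728651/30750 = 15048.09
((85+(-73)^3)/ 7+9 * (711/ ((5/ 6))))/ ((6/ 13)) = -3631121/ 35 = -103746.31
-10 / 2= -5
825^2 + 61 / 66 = 680625.92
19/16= 1.19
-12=-12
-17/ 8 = -2.12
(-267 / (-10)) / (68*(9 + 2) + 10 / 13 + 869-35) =3471 / 205760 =0.02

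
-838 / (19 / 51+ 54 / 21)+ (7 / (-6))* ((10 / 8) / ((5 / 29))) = -7393337 / 25224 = -293.11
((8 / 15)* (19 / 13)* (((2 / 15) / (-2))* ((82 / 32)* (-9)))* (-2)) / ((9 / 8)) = -6232 / 2925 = -2.13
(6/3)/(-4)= -1/2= -0.50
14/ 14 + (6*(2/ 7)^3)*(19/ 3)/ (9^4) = 2250727/ 2250423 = 1.00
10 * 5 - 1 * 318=-268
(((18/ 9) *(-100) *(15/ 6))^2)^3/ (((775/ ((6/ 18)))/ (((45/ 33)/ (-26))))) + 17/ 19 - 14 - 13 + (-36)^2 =-29687499893040576/ 84227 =-352470109264.73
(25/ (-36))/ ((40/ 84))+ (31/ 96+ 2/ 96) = -107/ 96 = -1.11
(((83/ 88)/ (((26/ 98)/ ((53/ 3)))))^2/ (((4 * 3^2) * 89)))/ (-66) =-46462233601/ 2490754945536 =-0.02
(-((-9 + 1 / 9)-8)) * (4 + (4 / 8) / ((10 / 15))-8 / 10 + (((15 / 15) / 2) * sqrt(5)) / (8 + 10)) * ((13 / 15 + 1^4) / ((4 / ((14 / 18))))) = 1862 * sqrt(5) / 10935 + 147098 / 6075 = 24.59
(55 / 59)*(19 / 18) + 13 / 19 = 33661 / 20178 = 1.67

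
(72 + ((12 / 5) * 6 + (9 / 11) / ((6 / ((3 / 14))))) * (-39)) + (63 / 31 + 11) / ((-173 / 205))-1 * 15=-4304456357 / 8259020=-521.18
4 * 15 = 60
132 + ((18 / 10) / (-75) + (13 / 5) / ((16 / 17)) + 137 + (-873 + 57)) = -1088523 / 2000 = -544.26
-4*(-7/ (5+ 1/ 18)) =72/ 13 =5.54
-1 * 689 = -689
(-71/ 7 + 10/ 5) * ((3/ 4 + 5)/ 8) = -5.85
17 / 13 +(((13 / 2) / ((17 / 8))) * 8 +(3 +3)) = 7023 / 221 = 31.78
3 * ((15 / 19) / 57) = 0.04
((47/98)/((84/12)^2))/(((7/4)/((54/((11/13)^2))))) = 857844/2033647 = 0.42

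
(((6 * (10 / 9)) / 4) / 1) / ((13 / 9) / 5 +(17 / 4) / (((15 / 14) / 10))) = 75 / 1798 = 0.04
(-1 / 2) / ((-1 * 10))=1 / 20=0.05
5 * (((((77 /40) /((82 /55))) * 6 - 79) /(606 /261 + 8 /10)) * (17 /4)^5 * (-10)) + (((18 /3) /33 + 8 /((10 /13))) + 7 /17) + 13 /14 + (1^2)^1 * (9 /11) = 1582381.11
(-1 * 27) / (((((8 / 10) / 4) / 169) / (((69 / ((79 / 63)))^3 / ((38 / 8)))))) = -7496341882372980 / 9367741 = -800229413.09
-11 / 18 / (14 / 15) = -55 / 84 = -0.65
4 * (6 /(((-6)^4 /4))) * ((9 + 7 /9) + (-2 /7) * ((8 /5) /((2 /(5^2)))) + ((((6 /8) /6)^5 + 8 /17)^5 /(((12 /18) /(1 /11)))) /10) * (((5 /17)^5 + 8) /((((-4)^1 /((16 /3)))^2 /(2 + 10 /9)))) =11442564685535990567132586638447643817843 /858858538271375974594604821905911316480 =13.32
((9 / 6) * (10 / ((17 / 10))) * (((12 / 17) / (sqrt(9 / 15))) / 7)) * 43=25800 * sqrt(15) / 2023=49.39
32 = 32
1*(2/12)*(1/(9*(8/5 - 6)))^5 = -3125/1825900895808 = -0.00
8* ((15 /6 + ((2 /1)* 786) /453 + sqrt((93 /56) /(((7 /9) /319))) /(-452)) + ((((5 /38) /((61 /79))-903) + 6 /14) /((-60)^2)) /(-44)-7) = -397454854991 /48512494800-3* sqrt(59334) /1582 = -8.65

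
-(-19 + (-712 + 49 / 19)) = 13840 / 19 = 728.42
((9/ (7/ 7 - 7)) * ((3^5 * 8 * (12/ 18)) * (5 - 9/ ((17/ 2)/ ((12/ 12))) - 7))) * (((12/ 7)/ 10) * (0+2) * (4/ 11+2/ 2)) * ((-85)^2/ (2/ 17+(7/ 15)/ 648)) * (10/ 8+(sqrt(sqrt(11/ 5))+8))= 51113570227200 * 11^(1/ 4) * 5^(3/ 4)/ 1506043+2364002623008000/ 1506043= 1776346649.63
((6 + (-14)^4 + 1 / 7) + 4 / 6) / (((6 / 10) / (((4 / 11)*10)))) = 161375800 / 693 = 232865.51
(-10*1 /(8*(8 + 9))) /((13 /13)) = -5 /68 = -0.07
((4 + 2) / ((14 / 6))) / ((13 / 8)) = 144 / 91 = 1.58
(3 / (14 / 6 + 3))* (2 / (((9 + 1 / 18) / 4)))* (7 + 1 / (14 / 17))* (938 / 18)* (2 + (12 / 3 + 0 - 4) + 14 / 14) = 208035 / 326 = 638.14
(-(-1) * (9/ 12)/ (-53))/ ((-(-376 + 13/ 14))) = -21/ 556606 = -0.00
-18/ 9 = -2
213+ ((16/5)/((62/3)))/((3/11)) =33103/155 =213.57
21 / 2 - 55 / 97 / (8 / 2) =4019 / 388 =10.36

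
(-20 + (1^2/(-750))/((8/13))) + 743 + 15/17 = 73835779/102000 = 723.88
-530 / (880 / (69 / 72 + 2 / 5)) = -0.82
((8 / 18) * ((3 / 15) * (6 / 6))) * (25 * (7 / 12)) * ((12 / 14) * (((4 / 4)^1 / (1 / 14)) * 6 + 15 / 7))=670 / 7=95.71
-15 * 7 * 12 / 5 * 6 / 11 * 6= -9072 / 11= -824.73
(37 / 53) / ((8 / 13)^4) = 4.87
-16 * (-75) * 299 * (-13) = -4664400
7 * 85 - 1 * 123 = 472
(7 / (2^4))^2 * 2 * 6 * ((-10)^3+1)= -2294.58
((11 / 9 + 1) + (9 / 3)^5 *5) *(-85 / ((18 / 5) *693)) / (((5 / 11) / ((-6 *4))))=532100 / 243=2189.71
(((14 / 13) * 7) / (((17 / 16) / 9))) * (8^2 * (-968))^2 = 245079483665.38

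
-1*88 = -88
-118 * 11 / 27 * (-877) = 1138346 / 27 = 42160.96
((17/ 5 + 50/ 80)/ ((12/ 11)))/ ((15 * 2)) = 1771/ 14400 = 0.12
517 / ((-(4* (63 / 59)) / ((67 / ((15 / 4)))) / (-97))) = 198238997 / 945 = 209776.72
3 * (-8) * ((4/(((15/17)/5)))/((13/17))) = -9248/13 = -711.38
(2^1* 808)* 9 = 14544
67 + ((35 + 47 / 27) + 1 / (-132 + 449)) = 103.74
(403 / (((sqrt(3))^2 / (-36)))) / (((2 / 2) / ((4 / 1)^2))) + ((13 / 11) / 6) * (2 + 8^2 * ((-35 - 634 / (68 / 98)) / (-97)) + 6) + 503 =-4176403045 / 54417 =-76748.13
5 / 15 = 1 / 3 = 0.33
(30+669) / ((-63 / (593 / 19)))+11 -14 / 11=-1477166 / 4389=-336.56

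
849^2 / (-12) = -240267 / 4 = -60066.75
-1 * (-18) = 18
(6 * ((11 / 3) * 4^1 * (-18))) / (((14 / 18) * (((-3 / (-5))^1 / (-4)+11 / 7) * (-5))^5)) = 0.11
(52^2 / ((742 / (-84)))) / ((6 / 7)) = -18928 / 53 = -357.13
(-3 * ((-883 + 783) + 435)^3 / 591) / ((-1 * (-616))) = -37595375 / 121352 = -309.80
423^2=178929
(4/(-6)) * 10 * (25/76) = -125/57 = -2.19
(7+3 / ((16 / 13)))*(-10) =-94.38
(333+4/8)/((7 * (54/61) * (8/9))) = 40687/672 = 60.55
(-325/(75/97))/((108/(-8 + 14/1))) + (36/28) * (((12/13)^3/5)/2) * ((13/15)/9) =-37278523/1597050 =-23.34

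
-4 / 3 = -1.33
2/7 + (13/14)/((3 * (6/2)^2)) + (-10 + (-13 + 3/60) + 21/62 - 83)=-12338021/117180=-105.29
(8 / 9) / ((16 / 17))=17 / 18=0.94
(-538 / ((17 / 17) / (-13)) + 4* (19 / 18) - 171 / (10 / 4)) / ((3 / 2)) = 623684 / 135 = 4619.88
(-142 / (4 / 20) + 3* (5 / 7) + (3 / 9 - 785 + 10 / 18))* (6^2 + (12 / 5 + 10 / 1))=-22746548 / 315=-72211.26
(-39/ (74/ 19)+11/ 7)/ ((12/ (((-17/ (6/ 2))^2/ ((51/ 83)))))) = -6170303/ 167832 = -36.76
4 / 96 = 1 / 24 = 0.04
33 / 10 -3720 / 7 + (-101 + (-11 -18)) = -658.13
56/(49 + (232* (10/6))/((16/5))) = 336/1019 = 0.33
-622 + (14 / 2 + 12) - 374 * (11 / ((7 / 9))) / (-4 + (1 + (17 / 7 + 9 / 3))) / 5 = -5193 / 5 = -1038.60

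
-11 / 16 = -0.69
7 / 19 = 0.37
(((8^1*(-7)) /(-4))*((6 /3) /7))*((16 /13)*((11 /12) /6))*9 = 88 /13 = 6.77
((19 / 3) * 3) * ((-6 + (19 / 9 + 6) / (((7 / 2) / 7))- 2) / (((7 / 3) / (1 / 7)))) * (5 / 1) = 7030 / 147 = 47.82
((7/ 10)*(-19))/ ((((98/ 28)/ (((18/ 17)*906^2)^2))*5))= -4147738824643776/ 7225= -574081498220.59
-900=-900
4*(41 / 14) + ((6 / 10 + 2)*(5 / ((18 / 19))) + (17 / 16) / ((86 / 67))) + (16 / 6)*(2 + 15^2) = 54751933 / 86688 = 631.60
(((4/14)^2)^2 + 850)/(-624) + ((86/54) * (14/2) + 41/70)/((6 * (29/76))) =11035865741/2932773480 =3.76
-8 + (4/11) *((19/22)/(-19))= -970/121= -8.02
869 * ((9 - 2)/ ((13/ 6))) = 36498/ 13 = 2807.54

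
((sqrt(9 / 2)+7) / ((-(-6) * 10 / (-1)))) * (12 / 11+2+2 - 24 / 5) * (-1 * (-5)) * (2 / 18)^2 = -28 / 13365 - 2 * sqrt(2) / 4455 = -0.00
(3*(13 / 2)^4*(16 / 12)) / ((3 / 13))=371293 / 12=30941.08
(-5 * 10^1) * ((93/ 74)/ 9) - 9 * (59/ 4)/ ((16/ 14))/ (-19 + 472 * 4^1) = -2226847/ 316128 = -7.04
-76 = -76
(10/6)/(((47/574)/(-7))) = -20090/141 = -142.48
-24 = -24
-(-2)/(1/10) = 20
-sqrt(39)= -6.24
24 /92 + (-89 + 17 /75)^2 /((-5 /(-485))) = 98897952434 /129375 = 764428.62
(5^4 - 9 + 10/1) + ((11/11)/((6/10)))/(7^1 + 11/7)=22543/36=626.19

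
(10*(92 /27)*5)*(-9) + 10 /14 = -32185 /21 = -1532.62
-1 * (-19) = 19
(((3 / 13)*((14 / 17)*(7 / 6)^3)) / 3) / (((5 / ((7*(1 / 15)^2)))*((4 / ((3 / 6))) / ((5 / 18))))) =16807 / 773323200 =0.00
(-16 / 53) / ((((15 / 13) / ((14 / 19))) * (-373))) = 2912 / 5634165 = 0.00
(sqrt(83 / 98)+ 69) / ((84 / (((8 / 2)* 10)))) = 5* sqrt(166) / 147+ 230 / 7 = 33.30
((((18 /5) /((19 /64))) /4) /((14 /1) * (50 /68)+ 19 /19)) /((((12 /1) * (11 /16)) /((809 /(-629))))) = -1618 /38665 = -0.04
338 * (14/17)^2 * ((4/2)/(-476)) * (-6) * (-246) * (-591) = 840178.98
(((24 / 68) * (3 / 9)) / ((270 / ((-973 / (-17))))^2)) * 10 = 0.05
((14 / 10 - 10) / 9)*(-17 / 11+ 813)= -383818 / 495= -775.39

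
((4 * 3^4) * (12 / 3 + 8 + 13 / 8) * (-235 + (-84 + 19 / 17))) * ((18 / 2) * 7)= -1502925354 / 17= -88407373.76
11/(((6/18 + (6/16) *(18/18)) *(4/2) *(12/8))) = 88/17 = 5.18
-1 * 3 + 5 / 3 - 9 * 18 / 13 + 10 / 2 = -343 / 39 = -8.79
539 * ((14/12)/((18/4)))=3773/27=139.74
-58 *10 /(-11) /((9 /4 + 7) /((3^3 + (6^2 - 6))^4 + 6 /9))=73469771600 /1221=60171803.11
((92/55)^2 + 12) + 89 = 313989/3025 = 103.80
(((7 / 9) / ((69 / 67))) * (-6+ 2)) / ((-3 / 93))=58156 / 621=93.65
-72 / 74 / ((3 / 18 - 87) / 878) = 189648 / 19277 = 9.84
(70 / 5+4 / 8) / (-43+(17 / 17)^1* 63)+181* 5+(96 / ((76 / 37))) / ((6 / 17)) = 788991 / 760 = 1038.15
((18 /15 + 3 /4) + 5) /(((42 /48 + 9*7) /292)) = 31.77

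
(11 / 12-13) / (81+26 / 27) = -1305 / 8852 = -0.15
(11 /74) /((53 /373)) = 4103 /3922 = 1.05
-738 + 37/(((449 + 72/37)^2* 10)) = -2054512429847/2783892250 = -738.00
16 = 16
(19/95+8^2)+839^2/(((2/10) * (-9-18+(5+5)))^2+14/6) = 264304857/5210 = 50730.30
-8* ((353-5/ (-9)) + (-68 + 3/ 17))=-349736/ 153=-2285.86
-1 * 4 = -4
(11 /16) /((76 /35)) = 385 /1216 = 0.32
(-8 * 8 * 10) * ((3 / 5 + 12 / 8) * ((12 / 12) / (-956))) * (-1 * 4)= -1344 / 239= -5.62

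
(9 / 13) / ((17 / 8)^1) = 72 / 221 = 0.33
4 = 4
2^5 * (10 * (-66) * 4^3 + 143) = -1347104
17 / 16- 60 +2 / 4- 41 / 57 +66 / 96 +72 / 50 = -325067 / 5700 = -57.03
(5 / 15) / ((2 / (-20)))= -3.33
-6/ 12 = -1/ 2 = -0.50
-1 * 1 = -1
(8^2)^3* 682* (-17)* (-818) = 2486145384448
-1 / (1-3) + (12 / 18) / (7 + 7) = 23 / 42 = 0.55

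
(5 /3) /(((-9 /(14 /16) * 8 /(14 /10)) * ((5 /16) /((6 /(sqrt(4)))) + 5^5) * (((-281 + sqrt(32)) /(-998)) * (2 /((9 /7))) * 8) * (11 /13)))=-12759929 /4167590115040-45409 * sqrt(2) /1041897528760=-0.00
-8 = -8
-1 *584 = -584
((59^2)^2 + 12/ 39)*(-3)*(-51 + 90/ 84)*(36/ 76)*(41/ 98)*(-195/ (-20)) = 52239549282309/ 14896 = 3506951482.43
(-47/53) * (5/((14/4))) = -470/371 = -1.27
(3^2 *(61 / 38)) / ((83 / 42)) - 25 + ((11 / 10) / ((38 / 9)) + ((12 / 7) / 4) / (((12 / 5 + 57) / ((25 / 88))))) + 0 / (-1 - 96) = -8379786313 / 480858840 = -17.43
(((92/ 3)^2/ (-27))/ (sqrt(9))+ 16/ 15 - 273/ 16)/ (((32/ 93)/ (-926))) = 23108286941/ 311040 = 74293.62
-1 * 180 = -180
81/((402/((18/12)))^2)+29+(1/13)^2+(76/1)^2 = 70462661593/12138256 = 5805.01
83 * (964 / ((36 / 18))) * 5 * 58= 11601740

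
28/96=7/24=0.29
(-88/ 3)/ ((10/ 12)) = -176/ 5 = -35.20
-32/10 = -16/5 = -3.20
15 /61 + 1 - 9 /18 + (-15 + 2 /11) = -18885 /1342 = -14.07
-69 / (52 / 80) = -106.15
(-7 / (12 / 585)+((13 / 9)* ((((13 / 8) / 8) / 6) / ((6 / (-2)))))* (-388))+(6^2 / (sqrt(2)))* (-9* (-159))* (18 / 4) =-868127 / 2592+115911* sqrt(2) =163587.98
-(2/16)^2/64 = -1/4096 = -0.00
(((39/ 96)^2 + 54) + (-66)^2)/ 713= 6.19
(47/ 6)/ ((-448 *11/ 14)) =-47/ 2112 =-0.02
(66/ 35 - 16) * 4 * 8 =-15808/ 35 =-451.66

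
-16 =-16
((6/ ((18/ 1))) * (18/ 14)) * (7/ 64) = 3/ 64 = 0.05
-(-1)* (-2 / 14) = -1 / 7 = -0.14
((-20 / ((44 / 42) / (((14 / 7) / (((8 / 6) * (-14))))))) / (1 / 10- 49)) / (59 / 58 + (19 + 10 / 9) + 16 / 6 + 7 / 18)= -0.00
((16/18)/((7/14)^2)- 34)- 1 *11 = -373/9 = -41.44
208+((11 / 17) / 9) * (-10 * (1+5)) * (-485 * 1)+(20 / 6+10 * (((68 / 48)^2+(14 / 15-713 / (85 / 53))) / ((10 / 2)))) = 8691733 / 6120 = 1420.22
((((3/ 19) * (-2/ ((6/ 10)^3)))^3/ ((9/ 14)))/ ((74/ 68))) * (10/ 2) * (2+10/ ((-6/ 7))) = 1078437500000/ 4995210789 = 215.89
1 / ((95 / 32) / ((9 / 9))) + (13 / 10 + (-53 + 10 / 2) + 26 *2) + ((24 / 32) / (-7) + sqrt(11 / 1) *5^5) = 14709 / 2660 + 3125 *sqrt(11) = 10369.98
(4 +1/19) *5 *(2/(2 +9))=70/19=3.68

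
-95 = -95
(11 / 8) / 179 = 11 / 1432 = 0.01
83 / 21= 3.95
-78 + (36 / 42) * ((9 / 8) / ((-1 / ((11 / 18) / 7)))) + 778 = 274367 / 392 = 699.92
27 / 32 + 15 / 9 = 241 / 96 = 2.51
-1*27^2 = -729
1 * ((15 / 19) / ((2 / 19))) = 15 / 2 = 7.50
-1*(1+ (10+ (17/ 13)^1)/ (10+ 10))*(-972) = 98901/ 65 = 1521.55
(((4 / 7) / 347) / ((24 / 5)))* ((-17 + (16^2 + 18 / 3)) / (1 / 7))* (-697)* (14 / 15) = -382.76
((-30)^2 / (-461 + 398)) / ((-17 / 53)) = 5300 / 119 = 44.54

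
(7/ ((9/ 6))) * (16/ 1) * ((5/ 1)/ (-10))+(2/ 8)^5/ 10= -1146877/ 30720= -37.33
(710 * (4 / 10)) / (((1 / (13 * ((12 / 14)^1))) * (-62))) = -51.04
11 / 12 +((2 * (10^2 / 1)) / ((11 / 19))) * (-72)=-3283079 / 132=-24871.81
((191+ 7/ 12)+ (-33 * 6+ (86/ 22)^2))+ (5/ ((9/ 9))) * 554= 4034911/ 1452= 2778.86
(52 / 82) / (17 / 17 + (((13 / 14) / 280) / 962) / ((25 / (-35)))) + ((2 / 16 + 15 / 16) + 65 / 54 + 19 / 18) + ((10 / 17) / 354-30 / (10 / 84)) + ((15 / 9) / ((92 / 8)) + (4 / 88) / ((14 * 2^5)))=-12928159834379627807 / 52151252090458752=-247.90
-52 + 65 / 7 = -299 / 7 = -42.71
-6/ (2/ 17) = -51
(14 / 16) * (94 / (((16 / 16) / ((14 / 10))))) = 115.15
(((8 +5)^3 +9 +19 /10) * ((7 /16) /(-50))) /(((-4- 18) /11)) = 154553 /16000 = 9.66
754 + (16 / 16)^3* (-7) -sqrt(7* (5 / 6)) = 747 -sqrt(210) / 6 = 744.58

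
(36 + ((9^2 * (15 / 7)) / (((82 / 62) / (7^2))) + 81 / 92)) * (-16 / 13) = -97581492 / 12259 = -7959.99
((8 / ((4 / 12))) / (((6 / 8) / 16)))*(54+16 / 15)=28194.13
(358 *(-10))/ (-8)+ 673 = 2241/ 2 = 1120.50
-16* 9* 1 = -144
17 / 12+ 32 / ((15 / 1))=71 / 20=3.55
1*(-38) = -38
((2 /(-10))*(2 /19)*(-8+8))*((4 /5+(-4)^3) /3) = 0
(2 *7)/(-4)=-7/2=-3.50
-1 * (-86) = 86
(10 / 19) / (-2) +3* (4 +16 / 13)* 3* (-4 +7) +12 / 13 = 35047 / 247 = 141.89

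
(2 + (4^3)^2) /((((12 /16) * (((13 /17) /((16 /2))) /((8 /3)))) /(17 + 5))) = 130786304 /39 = 3353494.97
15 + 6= 21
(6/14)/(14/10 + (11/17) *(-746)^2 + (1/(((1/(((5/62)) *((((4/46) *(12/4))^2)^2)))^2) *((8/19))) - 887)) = 19190498498035455/16084778059491392861848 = 0.00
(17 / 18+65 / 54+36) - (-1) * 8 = 1246 / 27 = 46.15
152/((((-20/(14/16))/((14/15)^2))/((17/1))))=-98.48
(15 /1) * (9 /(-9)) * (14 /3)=-70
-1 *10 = -10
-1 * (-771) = 771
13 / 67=0.19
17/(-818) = -17/818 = -0.02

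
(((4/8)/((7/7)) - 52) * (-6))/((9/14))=1442/3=480.67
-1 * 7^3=-343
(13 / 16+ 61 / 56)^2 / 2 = 45369 / 25088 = 1.81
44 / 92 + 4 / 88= 265 / 506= 0.52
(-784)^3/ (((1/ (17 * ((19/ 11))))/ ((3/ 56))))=-8338423296/ 11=-758038481.45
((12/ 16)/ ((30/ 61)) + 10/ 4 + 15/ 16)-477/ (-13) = 43321/ 1040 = 41.65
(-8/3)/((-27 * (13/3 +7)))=4/459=0.01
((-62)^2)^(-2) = 1 / 14776336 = 0.00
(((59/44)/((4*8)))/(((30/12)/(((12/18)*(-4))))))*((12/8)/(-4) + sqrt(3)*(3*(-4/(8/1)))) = 59/3520 + 59*sqrt(3)/880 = 0.13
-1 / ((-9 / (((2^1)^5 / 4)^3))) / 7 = 512 / 63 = 8.13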